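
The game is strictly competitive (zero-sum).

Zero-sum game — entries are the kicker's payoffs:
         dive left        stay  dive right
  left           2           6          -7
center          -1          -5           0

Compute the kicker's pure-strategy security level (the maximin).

The worst-case payoff for each row is left: -7, center: -5.
The best of these is -5.

-5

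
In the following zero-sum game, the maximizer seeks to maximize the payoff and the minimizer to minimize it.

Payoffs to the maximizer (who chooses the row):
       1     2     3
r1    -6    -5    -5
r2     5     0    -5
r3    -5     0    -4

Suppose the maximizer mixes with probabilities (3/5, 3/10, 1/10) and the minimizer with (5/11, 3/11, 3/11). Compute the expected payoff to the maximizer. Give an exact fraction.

-367/110

Against (5/11, 3/11, 3/11), each row's expected payoff is r1: -60/11; r2: 10/11; r3: -37/11.
Taking the (3/5, 3/10, 1/10)-weighted average: (3/5)·(-60/11) + (3/10)·(10/11) + (1/10)·(-37/11) = -367/110.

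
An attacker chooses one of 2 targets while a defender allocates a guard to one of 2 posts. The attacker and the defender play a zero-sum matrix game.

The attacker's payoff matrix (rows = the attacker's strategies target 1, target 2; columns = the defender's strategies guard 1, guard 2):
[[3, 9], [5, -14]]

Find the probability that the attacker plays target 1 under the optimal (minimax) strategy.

Row minima are 3 and -14, so the attacker's maximin is 3; column maxima are 5 and 9, so the defender's minimax is 5. These differ, so the equilibrium is in mixed strategies.
Let the attacker play target 1 with probability p. The defender is indifferent when 3p + 5(1−p) = 9p − 14(1−p), giving p = 19/25.

19/25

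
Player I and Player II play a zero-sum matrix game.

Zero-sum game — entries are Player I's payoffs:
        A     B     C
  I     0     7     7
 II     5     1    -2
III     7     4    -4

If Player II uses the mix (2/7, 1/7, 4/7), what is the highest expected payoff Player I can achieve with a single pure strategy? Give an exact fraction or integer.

I: (0)·(2/7) + (7)·(1/7) + (7)·(4/7) = 5.
II: (5)·(2/7) + (1)·(1/7) + (-2)·(4/7) = 3/7.
III: (7)·(2/7) + (4)·(1/7) + (-4)·(4/7) = 2/7.
The best pure response is I with expected payoff 5.

5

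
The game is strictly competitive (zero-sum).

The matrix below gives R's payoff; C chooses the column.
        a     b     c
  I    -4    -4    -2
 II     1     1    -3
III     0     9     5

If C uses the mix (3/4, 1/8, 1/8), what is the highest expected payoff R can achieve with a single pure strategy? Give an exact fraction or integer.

I: (-4)·(3/4) + (-4)·(1/8) + (-2)·(1/8) = -15/4.
II: (1)·(3/4) + (1)·(1/8) + (-3)·(1/8) = 1/2.
III: (0)·(3/4) + (9)·(1/8) + (5)·(1/8) = 7/4.
The best pure response is III with expected payoff 7/4.

7/4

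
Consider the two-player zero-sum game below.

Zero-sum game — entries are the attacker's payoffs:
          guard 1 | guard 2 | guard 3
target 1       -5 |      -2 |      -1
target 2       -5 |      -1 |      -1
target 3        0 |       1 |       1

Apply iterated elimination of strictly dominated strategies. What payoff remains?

Row target 1 is strictly dominated by row target 3 (0>-5, 1>-2, 1>-1); eliminate target 1.
Column guard 3 is strictly dominated by guard 1 for the defender (-5<-1, 0<1); eliminate guard 3.
Row target 2 is strictly dominated by row target 3 (0>-5, 1>-1); eliminate target 2.
Column guard 2 is strictly dominated by guard 1 for the defender (0<1); eliminate guard 2.
Only (target 3, guard 1) remains, with payoff 0.

0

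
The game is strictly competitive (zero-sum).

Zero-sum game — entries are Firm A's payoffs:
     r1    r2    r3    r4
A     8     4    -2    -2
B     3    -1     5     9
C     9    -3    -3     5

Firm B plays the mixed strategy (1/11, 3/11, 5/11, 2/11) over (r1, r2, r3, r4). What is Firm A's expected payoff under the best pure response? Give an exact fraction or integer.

A: (8)·(1/11) + (4)·(3/11) + (-2)·(5/11) + (-2)·(2/11) = 6/11.
B: (3)·(1/11) + (-1)·(3/11) + (5)·(5/11) + (9)·(2/11) = 43/11.
C: (9)·(1/11) + (-3)·(3/11) + (-3)·(5/11) + (5)·(2/11) = -5/11.
The best pure response is B with expected payoff 43/11.

43/11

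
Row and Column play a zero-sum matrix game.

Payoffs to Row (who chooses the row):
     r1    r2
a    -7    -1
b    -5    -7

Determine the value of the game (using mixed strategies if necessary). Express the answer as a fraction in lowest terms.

Row minima are -7 and -7, so Row's maximin is -7; column maxima are -5 and -1, so Column's minimax is -5. These differ, so the equilibrium is in mixed strategies.
Let Row play a with probability p. Column is indifferent when −7p − 5(1−p) = −p − 7(1−p), giving p = 1/4.
Let Column play r1 with probability q. Row is indifferent when −7q − (1−q) = −5q − 7(1−q), giving q = 3/4.
The value is -7·(3/4) + (-1)·(1/4) = -11/2.

-11/2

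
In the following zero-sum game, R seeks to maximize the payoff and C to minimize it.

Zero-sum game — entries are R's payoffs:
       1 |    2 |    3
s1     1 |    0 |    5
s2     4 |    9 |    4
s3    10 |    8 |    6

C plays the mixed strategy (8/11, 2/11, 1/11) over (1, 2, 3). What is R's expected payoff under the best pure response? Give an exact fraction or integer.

s1: (1)·(8/11) + (0)·(2/11) + (5)·(1/11) = 13/11.
s2: (4)·(8/11) + (9)·(2/11) + (4)·(1/11) = 54/11.
s3: (10)·(8/11) + (8)·(2/11) + (6)·(1/11) = 102/11.
The best pure response is s3 with expected payoff 102/11.

102/11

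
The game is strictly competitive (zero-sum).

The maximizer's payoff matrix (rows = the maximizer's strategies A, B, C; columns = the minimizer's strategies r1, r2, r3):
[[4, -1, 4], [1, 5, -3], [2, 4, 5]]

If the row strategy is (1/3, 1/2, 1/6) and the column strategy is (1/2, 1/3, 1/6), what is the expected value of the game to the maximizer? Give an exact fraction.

77/36

Against (1/2, 1/3, 1/6), each row's expected payoff is A: 7/3; B: 5/3; C: 19/6.
Taking the (1/3, 1/2, 1/6)-weighted average: (1/3)·(7/3) + (1/2)·(5/3) + (1/6)·(19/6) = 77/36.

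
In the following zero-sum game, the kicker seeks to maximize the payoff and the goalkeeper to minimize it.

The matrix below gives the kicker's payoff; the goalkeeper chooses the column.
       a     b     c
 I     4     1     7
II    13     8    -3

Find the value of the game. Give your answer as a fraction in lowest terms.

Column a is strictly dominated by b for the goalkeeper (it gives the kicker more in every row).
The remaining 2×2 game on (I, II) × (b, c) has no saddle point. Let the kicker play I with probability p; indifference gives p + 8(1−p) = 7p − 3(1−p), so p = 11/17.
Similarly the goalkeeper's optimal q on b is 10/17, and the value is 1·(10/17) + (7)·(7/17) = 59/17.

59/17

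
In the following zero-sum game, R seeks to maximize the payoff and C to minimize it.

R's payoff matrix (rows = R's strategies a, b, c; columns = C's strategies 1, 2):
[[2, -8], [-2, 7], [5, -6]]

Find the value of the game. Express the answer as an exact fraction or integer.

Row a is strictly dominated by row c, so R never plays it.
The remaining 2×2 game on (b, c) × (1, 2) has no saddle point. Let R play b with probability p; indifference gives −2p + 5(1−p) = 7p − 6(1−p), so p = 11/20.
Similarly C's optimal q on 1 is 13/20, and the value is -2·(13/20) + (7)·(7/20) = 23/20.

23/20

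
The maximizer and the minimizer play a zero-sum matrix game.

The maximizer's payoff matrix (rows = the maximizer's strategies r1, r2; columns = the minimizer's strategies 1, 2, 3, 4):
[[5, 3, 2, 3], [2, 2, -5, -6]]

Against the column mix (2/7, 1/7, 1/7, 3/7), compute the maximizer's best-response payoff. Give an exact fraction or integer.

24/7

r1: (5)·(2/7) + (3)·(1/7) + (2)·(1/7) + (3)·(3/7) = 24/7.
r2: (2)·(2/7) + (2)·(1/7) + (-5)·(1/7) + (-6)·(3/7) = -17/7.
The best pure response is r1 with expected payoff 24/7.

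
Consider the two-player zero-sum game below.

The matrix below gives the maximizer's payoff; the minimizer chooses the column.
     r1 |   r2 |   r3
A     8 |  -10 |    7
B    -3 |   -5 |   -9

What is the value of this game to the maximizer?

Column r1 is strictly dominated by r3 for the minimizer (it gives the maximizer more in every row).
The remaining 2×2 game on (A, B) × (r2, r3) has no saddle point. Let the maximizer play A with probability p; indifference gives −10p − 5(1−p) = 7p − 9(1−p), so p = 4/21.
Similarly the minimizer's optimal q on r2 is 16/21, and the value is -10·(16/21) + (7)·(5/21) = -125/21.

-125/21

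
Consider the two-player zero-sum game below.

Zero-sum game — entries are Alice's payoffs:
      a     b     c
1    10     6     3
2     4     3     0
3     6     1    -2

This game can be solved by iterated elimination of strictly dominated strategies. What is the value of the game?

3

Column a is strictly dominated by b for Bob (6<10, 3<4, 1<6); eliminate a.
Row 2 is strictly dominated by row 1 (6>3, 3>0); eliminate 2.
Column b is strictly dominated by c for Bob (3<6, -2<1); eliminate b.
Row 3 is strictly dominated by row 1 (3>-2); eliminate 3.
Only (1, c) remains, with payoff 3.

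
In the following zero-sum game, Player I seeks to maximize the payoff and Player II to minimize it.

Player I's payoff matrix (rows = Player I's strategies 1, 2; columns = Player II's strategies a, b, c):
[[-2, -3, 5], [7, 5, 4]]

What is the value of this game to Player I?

37/9

Column a is strictly dominated by b for Player II (it gives Player I more in every row).
The remaining 2×2 game on (1, 2) × (b, c) has no saddle point. Let Player I play 1 with probability p; indifference gives −3p + 5(1−p) = 5p + 4(1−p), so p = 1/9.
Similarly Player II's optimal q on b is 1/9, and the value is -3·(1/9) + (5)·(8/9) = 37/9.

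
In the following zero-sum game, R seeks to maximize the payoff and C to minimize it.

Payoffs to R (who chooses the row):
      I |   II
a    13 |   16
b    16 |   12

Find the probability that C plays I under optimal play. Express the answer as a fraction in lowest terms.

4/7

Row minima are 13 and 12, so R's maximin is 13; column maxima are 16 and 16, so C's minimax is 16. These differ, so the equilibrium is in mixed strategies.
Let C play I with probability q. R is indifferent when 13q + 16(1−q) = 16q + 12(1−q), giving q = 4/7.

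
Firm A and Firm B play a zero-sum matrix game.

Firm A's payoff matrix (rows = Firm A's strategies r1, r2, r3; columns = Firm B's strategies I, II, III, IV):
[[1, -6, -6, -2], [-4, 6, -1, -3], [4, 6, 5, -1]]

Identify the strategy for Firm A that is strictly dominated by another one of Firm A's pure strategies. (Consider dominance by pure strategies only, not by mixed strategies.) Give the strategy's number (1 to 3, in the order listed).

Compare r1 with r3: 4 > 1, 6 > -6, 5 > -6, -1 > -2.
So r3 strictly dominates r1 for Firm A; r1 is strictly dominated.

1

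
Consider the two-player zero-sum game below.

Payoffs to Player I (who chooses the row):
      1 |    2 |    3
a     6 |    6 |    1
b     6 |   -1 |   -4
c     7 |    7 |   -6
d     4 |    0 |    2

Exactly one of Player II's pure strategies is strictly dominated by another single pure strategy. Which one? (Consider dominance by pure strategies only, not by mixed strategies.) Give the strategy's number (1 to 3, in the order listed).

Player II prefers columns that give Player I less. Compare 1 with 3: 1 < 6, -4 < 6, -6 < 7, 2 < 4.
So 3 strictly dominates 1 for Player II; 1 is strictly dominated.

1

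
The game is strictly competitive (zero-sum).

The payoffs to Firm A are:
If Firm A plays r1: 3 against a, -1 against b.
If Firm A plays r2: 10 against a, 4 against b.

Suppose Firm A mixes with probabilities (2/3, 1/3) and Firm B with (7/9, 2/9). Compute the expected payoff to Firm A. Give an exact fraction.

Against (7/9, 2/9), each row's expected payoff is r1: 19/9; r2: 26/3.
Taking the (2/3, 1/3)-weighted average: (2/3)·(19/9) + (1/3)·(26/3) = 116/27.

116/27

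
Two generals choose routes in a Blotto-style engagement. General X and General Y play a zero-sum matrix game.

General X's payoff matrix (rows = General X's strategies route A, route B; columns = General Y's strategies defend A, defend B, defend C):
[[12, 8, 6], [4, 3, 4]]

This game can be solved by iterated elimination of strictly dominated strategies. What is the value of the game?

Row route B is strictly dominated by row route A (12>4, 8>3, 6>4); eliminate route B.
Column defend B is strictly dominated by defend C for General Y (6<8); eliminate defend B.
Column defend A is strictly dominated by defend C for General Y (6<12); eliminate defend A.
Only (route A, defend C) remains, with payoff 6.

6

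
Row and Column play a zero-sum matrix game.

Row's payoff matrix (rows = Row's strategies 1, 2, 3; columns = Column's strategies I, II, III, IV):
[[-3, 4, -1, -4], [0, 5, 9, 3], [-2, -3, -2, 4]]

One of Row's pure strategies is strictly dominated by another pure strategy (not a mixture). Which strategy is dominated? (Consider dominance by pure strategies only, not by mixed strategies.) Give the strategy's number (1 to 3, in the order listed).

Compare 1 with 2: 0 > -3, 5 > 4, 9 > -1, 3 > -4.
So 2 strictly dominates 1 for Row; 1 is strictly dominated.

1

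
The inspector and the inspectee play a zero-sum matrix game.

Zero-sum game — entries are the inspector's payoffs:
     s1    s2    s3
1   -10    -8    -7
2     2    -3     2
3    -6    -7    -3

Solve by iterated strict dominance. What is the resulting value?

-3

Row 3 is strictly dominated by row 2 (2>-6, -3>-7, 2>-3); eliminate 3.
Row 1 is strictly dominated by row 2 (2>-10, -3>-8, 2>-7); eliminate 1.
Column s3 is strictly dominated by s2 for the inspectee (-3<2); eliminate s3.
Column s1 is strictly dominated by s2 for the inspectee (-3<2); eliminate s1.
Only (2, s2) remains, with payoff -3.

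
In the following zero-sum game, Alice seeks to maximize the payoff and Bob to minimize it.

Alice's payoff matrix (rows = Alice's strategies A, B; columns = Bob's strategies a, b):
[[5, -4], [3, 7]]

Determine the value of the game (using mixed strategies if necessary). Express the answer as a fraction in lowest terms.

47/13

Row minima are -4 and 3, so Alice's maximin is 3; column maxima are 5 and 7, so Bob's minimax is 5. These differ, so the equilibrium is in mixed strategies.
Let Alice play A with probability p. Bob is indifferent when 5p + 3(1−p) = −4p + 7(1−p), giving p = 4/13.
Let Bob play a with probability q. Alice is indifferent when 5q − 4(1−q) = 3q + 7(1−q), giving q = 11/13.
The value is 5·(11/13) + (-4)·(2/13) = 47/13.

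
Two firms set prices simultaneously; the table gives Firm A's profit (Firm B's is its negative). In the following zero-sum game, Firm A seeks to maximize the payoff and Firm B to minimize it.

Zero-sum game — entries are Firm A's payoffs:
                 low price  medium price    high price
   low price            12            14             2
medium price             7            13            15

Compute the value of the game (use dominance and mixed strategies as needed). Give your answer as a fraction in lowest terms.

Column medium price is strictly dominated by low price for Firm B (it gives Firm A more in every row).
The remaining 2×2 game on (low price, medium price) × (low price, high price) has no saddle point. Let Firm A play low price with probability p; indifference gives 12p + 7(1−p) = 2p + 15(1−p), so p = 4/9.
Similarly Firm B's optimal q on low price is 13/18, and the value is 12·(13/18) + (2)·(5/18) = 83/9.

83/9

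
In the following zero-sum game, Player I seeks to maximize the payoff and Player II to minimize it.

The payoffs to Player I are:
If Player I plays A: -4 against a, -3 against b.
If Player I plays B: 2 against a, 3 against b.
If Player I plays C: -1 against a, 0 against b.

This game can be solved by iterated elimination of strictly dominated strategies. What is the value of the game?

Row A is strictly dominated by row B (2>-4, 3>-3); eliminate A.
Column b is strictly dominated by a for Player II (2<3, -1<0); eliminate b.
Row C is strictly dominated by row B (2>-1); eliminate C.
Only (B, a) remains, with payoff 2.

2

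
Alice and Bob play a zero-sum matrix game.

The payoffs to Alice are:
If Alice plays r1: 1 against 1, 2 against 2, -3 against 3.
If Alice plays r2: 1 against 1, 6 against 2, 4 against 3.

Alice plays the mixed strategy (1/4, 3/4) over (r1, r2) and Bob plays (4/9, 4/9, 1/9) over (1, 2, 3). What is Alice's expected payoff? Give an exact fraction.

35/12

Against (4/9, 4/9, 1/9), each row's expected payoff is r1: 1; r2: 32/9.
Taking the (1/4, 3/4)-weighted average: (1/4)·(1) + (3/4)·(32/9) = 35/12.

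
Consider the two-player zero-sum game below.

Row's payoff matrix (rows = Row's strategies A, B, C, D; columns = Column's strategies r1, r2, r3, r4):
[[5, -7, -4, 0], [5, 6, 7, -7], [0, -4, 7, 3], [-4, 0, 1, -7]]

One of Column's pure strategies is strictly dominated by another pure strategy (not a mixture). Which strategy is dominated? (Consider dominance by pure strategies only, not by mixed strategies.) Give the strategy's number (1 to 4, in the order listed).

3

Column prefers columns that give Row less. Compare r3 with r2: -7 < -4, 6 < 7, -4 < 7, 0 < 1.
So r2 strictly dominates r3 for Column; r3 is strictly dominated.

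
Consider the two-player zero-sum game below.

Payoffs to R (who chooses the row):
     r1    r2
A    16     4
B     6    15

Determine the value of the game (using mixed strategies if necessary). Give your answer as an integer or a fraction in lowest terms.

Row minima are 4 and 6, so R's maximin is 6; column maxima are 16 and 15, so C's minimax is 15. These differ, so the equilibrium is in mixed strategies.
Let R play A with probability p. C is indifferent when 16p + 6(1−p) = 4p + 15(1−p), giving p = 3/7.
Let C play r1 with probability q. R is indifferent when 16q + 4(1−q) = 6q + 15(1−q), giving q = 11/21.
The value is 16·(11/21) + (4)·(10/21) = 72/7.

72/7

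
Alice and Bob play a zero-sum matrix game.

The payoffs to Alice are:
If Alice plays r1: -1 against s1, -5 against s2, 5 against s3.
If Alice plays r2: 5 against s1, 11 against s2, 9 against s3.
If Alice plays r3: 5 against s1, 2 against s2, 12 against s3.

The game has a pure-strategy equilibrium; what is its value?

5

Row minima: -5, 5, 2 → Alice's maximin is 5.
Column maxima: 5, 11, 12 → Bob's minimax is 5.
They coincide at (r2, s1), so the value is 5.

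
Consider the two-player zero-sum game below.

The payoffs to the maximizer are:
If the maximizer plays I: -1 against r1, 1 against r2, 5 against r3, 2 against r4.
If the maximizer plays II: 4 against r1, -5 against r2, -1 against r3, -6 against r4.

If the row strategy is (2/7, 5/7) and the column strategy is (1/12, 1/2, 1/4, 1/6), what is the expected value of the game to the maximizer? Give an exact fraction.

Against (1/12, 1/2, 1/4, 1/6), each row's expected payoff is I: 2; II: -41/12.
Taking the (2/7, 5/7)-weighted average: (2/7)·(2) + (5/7)·(-41/12) = -157/84.

-157/84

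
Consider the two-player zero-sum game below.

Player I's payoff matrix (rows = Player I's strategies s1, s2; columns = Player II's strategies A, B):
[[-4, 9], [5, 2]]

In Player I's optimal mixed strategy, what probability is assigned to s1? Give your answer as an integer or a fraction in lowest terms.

Row minima are -4 and 2, so Player I's maximin is 2; column maxima are 5 and 9, so Player II's minimax is 5. These differ, so the equilibrium is in mixed strategies.
Let Player I play s1 with probability p. Player II is indifferent when −4p + 5(1−p) = 9p + 2(1−p), giving p = 3/16.

3/16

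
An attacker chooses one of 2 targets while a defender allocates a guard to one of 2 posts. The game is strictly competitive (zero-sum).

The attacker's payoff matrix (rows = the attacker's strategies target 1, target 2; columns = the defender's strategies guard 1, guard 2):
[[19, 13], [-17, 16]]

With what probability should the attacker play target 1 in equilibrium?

11/13

Row minima are 13 and -17, so the attacker's maximin is 13; column maxima are 19 and 16, so the defender's minimax is 16. These differ, so the equilibrium is in mixed strategies.
Let the attacker play target 1 with probability p. The defender is indifferent when 19p − 17(1−p) = 13p + 16(1−p), giving p = 11/13.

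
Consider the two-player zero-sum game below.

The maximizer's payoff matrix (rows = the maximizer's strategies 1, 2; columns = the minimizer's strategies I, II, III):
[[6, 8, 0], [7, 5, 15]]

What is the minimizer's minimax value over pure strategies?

7

The worst case (largest entry) in each column is I: 7, II: 8, III: 15.
The best (smallest) of these is 7.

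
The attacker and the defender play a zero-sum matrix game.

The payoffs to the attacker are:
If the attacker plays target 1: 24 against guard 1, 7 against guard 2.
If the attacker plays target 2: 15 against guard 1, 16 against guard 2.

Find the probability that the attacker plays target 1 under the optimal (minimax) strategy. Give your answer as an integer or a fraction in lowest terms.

1/18

Row minima are 7 and 15, so the attacker's maximin is 15; column maxima are 24 and 16, so the defender's minimax is 16. These differ, so the equilibrium is in mixed strategies.
Let the attacker play target 1 with probability p. The defender is indifferent when 24p + 15(1−p) = 7p + 16(1−p), giving p = 1/18.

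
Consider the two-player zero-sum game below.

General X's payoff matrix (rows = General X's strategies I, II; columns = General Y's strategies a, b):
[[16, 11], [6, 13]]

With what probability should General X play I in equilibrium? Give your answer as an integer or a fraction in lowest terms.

Row minima are 11 and 6, so General X's maximin is 11; column maxima are 16 and 13, so General Y's minimax is 13. These differ, so the equilibrium is in mixed strategies.
Let General X play I with probability p. General Y is indifferent when 16p + 6(1−p) = 11p + 13(1−p), giving p = 7/12.

7/12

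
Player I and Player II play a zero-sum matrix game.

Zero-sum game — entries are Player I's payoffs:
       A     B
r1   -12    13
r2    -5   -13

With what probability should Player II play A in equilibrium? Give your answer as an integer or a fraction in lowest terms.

26/33

Row minima are -12 and -13, so Player I's maximin is -12; column maxima are -5 and 13, so Player II's minimax is -5. These differ, so the equilibrium is in mixed strategies.
Let Player II play A with probability q. Player I is indifferent when −12q + 13(1−q) = −5q − 13(1−q), giving q = 26/33.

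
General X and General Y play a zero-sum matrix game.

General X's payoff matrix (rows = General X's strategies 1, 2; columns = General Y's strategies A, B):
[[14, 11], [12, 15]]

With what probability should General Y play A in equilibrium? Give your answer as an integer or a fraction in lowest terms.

Row minima are 11 and 12, so General X's maximin is 12; column maxima are 14 and 15, so General Y's minimax is 14. These differ, so the equilibrium is in mixed strategies.
Let General Y play A with probability q. General X is indifferent when 14q + 11(1−q) = 12q + 15(1−q), giving q = 2/3.

2/3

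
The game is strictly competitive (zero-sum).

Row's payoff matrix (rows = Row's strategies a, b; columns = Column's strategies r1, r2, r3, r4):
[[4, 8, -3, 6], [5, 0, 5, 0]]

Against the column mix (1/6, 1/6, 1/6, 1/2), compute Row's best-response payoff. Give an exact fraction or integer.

a: (4)·(1/6) + (8)·(1/6) + (-3)·(1/6) + (6)·(1/2) = 9/2.
b: (5)·(1/6) + (0)·(1/6) + (5)·(1/6) + (0)·(1/2) = 5/3.
The best pure response is a with expected payoff 9/2.

9/2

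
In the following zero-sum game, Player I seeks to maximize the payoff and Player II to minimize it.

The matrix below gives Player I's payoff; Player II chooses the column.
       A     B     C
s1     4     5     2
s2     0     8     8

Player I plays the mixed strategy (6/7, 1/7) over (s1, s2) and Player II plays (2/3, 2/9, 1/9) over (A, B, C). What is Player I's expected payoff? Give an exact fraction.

80/21

Against (2/3, 2/9, 1/9), each row's expected payoff is s1: 4; s2: 8/3.
Taking the (6/7, 1/7)-weighted average: (6/7)·(4) + (1/7)·(8/3) = 80/21.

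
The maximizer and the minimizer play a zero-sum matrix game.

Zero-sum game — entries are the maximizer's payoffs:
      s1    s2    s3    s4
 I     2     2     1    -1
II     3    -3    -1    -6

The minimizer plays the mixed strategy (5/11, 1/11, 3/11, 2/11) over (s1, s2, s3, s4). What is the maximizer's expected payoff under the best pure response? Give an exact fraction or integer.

13/11

I: (2)·(5/11) + (2)·(1/11) + (1)·(3/11) + (-1)·(2/11) = 13/11.
II: (3)·(5/11) + (-3)·(1/11) + (-1)·(3/11) + (-6)·(2/11) = -3/11.
The best pure response is I with expected payoff 13/11.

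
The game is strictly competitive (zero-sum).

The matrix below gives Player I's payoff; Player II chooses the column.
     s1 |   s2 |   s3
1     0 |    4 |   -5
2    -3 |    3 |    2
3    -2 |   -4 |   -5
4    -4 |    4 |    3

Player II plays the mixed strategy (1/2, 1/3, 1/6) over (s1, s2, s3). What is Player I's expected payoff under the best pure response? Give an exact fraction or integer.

1/2

1: (0)·(1/2) + (4)·(1/3) + (-5)·(1/6) = 1/2.
2: (-3)·(1/2) + (3)·(1/3) + (2)·(1/6) = -1/6.
3: (-2)·(1/2) + (-4)·(1/3) + (-5)·(1/6) = -19/6.
4: (-4)·(1/2) + (4)·(1/3) + (3)·(1/6) = -1/6.
The best pure response is 1 with expected payoff 1/2.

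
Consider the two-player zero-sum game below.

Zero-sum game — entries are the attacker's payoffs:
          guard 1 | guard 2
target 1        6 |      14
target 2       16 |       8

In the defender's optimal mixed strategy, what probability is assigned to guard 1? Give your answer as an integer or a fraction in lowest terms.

3/8

Row minima are 6 and 8, so the attacker's maximin is 8; column maxima are 16 and 14, so the defender's minimax is 14. These differ, so the equilibrium is in mixed strategies.
Let the defender play guard 1 with probability q. The attacker is indifferent when 6q + 14(1−q) = 16q + 8(1−q), giving q = 3/8.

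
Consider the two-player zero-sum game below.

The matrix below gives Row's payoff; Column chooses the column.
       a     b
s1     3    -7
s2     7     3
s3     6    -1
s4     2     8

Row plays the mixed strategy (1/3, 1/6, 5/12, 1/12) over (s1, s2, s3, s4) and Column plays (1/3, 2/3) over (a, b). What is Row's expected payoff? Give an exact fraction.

5/9

Against (1/3, 2/3), each row's expected payoff is s1: -11/3; s2: 13/3; s3: 4/3; s4: 6.
Taking the (1/3, 1/6, 5/12, 1/12)-weighted average: (1/3)·(-11/3) + (1/6)·(13/3) + (5/12)·(4/3) + (1/12)·(6) = 5/9.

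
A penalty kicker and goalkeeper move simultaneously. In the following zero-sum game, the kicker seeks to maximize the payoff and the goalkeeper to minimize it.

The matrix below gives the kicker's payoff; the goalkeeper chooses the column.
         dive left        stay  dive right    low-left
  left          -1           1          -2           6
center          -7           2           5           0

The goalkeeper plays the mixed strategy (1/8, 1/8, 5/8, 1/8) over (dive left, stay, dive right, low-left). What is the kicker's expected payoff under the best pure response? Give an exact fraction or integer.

left: (-1)·(1/8) + (1)·(1/8) + (-2)·(5/8) + (6)·(1/8) = -1/2.
center: (-7)·(1/8) + (2)·(1/8) + (5)·(5/8) + (0)·(1/8) = 5/2.
The best pure response is center with expected payoff 5/2.

5/2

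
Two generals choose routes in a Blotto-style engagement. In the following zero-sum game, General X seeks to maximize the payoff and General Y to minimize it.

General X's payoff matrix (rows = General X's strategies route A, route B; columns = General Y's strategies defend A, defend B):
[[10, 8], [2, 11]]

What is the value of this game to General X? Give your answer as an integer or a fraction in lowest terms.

94/11

Row minima are 8 and 2, so General X's maximin is 8; column maxima are 10 and 11, so General Y's minimax is 10. These differ, so the equilibrium is in mixed strategies.
Let General X play route A with probability p. General Y is indifferent when 10p + 2(1−p) = 8p + 11(1−p), giving p = 9/11.
Let General Y play defend A with probability q. General X is indifferent when 10q + 8(1−q) = 2q + 11(1−q), giving q = 3/11.
The value is 10·(3/11) + (8)·(8/11) = 94/11.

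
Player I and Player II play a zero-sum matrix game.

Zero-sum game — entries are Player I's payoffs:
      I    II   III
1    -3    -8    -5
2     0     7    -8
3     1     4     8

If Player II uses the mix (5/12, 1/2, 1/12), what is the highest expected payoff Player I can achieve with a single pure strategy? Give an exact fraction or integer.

1: (-3)·(5/12) + (-8)·(1/2) + (-5)·(1/12) = -17/3.
2: (0)·(5/12) + (7)·(1/2) + (-8)·(1/12) = 17/6.
3: (1)·(5/12) + (4)·(1/2) + (8)·(1/12) = 37/12.
The best pure response is 3 with expected payoff 37/12.

37/12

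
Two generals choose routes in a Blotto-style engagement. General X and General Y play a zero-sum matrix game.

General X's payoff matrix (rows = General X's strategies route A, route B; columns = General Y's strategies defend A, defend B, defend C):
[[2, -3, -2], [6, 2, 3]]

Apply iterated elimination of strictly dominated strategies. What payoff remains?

Column defend A is strictly dominated by defend B for General Y (-3<2, 2<6); eliminate defend A.
Column defend C is strictly dominated by defend B for General Y (-3<-2, 2<3); eliminate defend C.
Row route A is strictly dominated by row route B (2>-3); eliminate route A.
Only (route B, defend B) remains, with payoff 2.

2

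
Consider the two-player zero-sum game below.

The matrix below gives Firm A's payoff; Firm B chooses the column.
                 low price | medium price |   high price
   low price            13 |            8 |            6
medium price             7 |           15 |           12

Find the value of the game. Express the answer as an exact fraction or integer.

19/2

Column medium price is strictly dominated by high price for Firm B (it gives Firm A more in every row).
The remaining 2×2 game on (low price, medium price) × (low price, high price) has no saddle point. Let Firm A play low price with probability p; indifference gives 13p + 7(1−p) = 6p + 12(1−p), so p = 5/12.
Similarly Firm B's optimal q on low price is 1/2, and the value is 13·(1/2) + (6)·(1/2) = 19/2.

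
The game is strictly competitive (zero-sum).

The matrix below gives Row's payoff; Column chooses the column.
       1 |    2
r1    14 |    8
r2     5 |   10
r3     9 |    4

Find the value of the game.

100/11

Row r3 is strictly dominated by row r1, so Row never plays it.
The remaining 2×2 game on (r1, r2) × (1, 2) has no saddle point. Let Row play r1 with probability p; indifference gives 14p + 5(1−p) = 8p + 10(1−p), so p = 5/11.
Similarly Column's optimal q on 1 is 2/11, and the value is 14·(2/11) + (8)·(9/11) = 100/11.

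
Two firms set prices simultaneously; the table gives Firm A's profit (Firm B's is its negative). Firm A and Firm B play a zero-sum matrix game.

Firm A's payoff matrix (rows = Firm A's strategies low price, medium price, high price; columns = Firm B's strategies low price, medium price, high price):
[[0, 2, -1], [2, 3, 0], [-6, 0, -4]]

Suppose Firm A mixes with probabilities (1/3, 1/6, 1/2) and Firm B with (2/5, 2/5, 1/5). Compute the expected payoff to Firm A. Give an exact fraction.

-16/15

Against (2/5, 2/5, 1/5), each row's expected payoff is low price: 3/5; medium price: 2; high price: -16/5.
Taking the (1/3, 1/6, 1/2)-weighted average: (1/3)·(3/5) + (1/6)·(2) + (1/2)·(-16/5) = -16/15.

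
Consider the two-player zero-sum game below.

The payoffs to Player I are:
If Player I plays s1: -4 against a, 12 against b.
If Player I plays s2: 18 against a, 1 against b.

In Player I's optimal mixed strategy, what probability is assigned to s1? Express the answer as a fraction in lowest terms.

Row minima are -4 and 1, so Player I's maximin is 1; column maxima are 18 and 12, so Player II's minimax is 12. These differ, so the equilibrium is in mixed strategies.
Let Player I play s1 with probability p. Player II is indifferent when −4p + 18(1−p) = 12p + (1−p), giving p = 17/33.

17/33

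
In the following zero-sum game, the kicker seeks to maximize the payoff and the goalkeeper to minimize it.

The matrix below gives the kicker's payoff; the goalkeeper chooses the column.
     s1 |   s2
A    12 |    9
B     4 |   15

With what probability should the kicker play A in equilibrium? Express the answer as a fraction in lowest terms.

11/14

Row minima are 9 and 4, so the kicker's maximin is 9; column maxima are 12 and 15, so the goalkeeper's minimax is 12. These differ, so the equilibrium is in mixed strategies.
Let the kicker play A with probability p. The goalkeeper is indifferent when 12p + 4(1−p) = 9p + 15(1−p), giving p = 11/14.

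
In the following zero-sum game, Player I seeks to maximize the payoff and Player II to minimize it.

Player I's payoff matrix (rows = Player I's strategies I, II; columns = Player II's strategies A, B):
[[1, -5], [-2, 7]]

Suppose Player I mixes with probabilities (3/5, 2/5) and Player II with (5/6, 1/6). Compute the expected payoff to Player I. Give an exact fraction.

Against (5/6, 1/6), each row's expected payoff is I: 0; II: -1/2.
Taking the (3/5, 2/5)-weighted average: (3/5)·(0) + (2/5)·(-1/2) = -1/5.

-1/5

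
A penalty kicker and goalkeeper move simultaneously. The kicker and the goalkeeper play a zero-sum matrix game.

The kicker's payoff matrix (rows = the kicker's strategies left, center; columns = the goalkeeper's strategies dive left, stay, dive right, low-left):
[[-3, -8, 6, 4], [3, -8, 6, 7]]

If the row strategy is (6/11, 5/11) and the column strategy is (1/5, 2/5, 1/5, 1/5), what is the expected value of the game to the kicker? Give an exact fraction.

-54/55

Against (1/5, 2/5, 1/5, 1/5), each row's expected payoff is left: -9/5; center: 0.
Taking the (6/11, 5/11)-weighted average: (6/11)·(-9/5) + (5/11)·(0) = -54/55.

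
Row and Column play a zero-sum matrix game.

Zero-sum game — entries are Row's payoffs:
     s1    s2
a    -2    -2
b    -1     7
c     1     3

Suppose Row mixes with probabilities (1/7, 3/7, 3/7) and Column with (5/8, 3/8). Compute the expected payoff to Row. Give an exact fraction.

Against (5/8, 3/8), each row's expected payoff is a: -2; b: 2; c: 7/4.
Taking the (1/7, 3/7, 3/7)-weighted average: (1/7)·(-2) + (3/7)·(2) + (3/7)·(7/4) = 37/28.

37/28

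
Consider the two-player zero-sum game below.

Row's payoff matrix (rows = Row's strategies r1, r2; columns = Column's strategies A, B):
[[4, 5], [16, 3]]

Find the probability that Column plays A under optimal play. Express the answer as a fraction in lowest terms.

Row minima are 4 and 3, so Row's maximin is 4; column maxima are 16 and 5, so Column's minimax is 5. These differ, so the equilibrium is in mixed strategies.
Let Column play A with probability q. Row is indifferent when 4q + 5(1−q) = 16q + 3(1−q), giving q = 1/7.

1/7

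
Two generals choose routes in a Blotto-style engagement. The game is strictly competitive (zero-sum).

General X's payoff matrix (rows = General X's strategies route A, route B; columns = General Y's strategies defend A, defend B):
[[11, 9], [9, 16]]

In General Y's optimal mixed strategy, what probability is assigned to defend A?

Row minima are 9 and 9, so General X's maximin is 9; column maxima are 11 and 16, so General Y's minimax is 11. These differ, so the equilibrium is in mixed strategies.
Let General Y play defend A with probability q. General X is indifferent when 11q + 9(1−q) = 9q + 16(1−q), giving q = 7/9.

7/9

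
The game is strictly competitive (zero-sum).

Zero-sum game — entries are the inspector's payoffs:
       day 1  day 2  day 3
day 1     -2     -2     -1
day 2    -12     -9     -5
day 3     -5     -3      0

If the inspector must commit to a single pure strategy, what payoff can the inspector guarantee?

The worst-case payoff for each row is day 1: -2, day 2: -12, day 3: -5.
The best of these is -2.

-2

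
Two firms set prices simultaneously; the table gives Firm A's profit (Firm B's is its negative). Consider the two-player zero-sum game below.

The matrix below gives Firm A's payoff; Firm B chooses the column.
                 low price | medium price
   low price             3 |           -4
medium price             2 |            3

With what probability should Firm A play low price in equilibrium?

Row minima are -4 and 2, so Firm A's maximin is 2; column maxima are 3 and 3, so Firm B's minimax is 3. These differ, so the equilibrium is in mixed strategies.
Let Firm A play low price with probability p. Firm B is indifferent when 3p + 2(1−p) = −4p + 3(1−p), giving p = 1/8.

1/8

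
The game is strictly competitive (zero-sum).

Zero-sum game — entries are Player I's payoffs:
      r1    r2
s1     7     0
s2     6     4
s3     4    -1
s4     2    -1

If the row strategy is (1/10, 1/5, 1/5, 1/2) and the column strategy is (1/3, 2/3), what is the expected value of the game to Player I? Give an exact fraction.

13/10

Against (1/3, 2/3), each row's expected payoff is s1: 7/3; s2: 14/3; s3: 2/3; s4: 0.
Taking the (1/10, 1/5, 1/5, 1/2)-weighted average: (1/10)·(7/3) + (1/5)·(14/3) + (1/5)·(2/3) + (1/2)·(0) = 13/10.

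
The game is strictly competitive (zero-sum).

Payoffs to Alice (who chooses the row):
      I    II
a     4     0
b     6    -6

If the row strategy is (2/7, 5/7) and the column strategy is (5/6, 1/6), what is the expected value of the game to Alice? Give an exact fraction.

Against (5/6, 1/6), each row's expected payoff is a: 10/3; b: 4.
Taking the (2/7, 5/7)-weighted average: (2/7)·(10/3) + (5/7)·(4) = 80/21.

80/21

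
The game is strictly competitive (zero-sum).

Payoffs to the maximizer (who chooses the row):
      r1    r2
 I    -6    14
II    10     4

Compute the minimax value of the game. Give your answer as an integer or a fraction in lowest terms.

Row minima are -6 and 4, so the maximizer's maximin is 4; column maxima are 10 and 14, so the minimizer's minimax is 10. These differ, so the equilibrium is in mixed strategies.
Let the maximizer play I with probability p. The minimizer is indifferent when −6p + 10(1−p) = 14p + 4(1−p), giving p = 3/13.
Let the minimizer play r1 with probability q. The maximizer is indifferent when −6q + 14(1−q) = 10q + 4(1−q), giving q = 5/13.
The value is -6·(5/13) + (14)·(8/13) = 82/13.

82/13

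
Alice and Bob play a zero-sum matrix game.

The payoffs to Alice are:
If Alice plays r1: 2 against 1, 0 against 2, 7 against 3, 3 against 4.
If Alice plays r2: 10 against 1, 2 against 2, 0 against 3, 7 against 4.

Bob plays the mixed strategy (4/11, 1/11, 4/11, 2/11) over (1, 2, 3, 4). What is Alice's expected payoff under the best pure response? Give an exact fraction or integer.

56/11

r1: (2)·(4/11) + (0)·(1/11) + (7)·(4/11) + (3)·(2/11) = 42/11.
r2: (10)·(4/11) + (2)·(1/11) + (0)·(4/11) + (7)·(2/11) = 56/11.
The best pure response is r2 with expected payoff 56/11.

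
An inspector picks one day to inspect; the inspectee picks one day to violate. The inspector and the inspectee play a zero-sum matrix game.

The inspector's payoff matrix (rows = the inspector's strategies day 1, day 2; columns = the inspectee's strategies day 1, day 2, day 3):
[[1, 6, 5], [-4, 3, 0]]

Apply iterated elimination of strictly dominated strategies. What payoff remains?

1

Row day 2 is strictly dominated by row day 1 (1>-4, 6>3, 5>0); eliminate day 2.
Column day 3 is strictly dominated by day 1 for the inspectee (1<5); eliminate day 3.
Column day 2 is strictly dominated by day 1 for the inspectee (1<6); eliminate day 2.
Only (day 1, day 1) remains, with payoff 1.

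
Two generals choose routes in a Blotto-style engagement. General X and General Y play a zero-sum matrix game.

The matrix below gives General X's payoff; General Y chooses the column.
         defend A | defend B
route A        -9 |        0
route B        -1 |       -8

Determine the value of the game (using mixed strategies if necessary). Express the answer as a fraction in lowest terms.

Row minima are -9 and -8, so General X's maximin is -8; column maxima are -1 and 0, so General Y's minimax is -1. These differ, so the equilibrium is in mixed strategies.
Let General X play route A with probability p. General Y is indifferent when −9p − (1−p) = −8(1−p), giving p = 7/16.
Let General Y play defend A with probability q. General X is indifferent when −9q = −q − 8(1−q), giving q = 1/2.
The value is -9·(1/2) + (0)·(1/2) = -9/2.

-9/2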